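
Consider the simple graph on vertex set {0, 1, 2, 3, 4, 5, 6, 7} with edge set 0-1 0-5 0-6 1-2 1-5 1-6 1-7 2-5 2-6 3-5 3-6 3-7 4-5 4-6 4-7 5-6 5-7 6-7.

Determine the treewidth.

A width-3 tree decomposition is:
Bags: B1 = {1, 5, 6, 7}  B2 = {3, 5, 6, 7}  B3 = {1, 2, 5, 6}  B4 = {0, 1, 5, 6}  B5 = {4, 5, 6, 7}
Tree: B1–B2, B1–B3, B3–B4, B2–B5
Each bag holds 4 vertices, so the decomposition has width 3, which upper-bounds the treewidth. Conversely, {0, 1, 5, 6} is a clique of size 4, and the vertices of any clique must share a bag in every tree decomposition; so some bag has ≥ 4 vertices and tw(G) ≥ 3. The upper and lower bounds meet at 3, so that is the treewidth.

3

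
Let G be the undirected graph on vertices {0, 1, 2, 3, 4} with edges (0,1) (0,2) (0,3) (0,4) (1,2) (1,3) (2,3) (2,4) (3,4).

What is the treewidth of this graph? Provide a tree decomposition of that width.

Treewidth 3.
Bags: B1 = {0, 2, 3, 4}  B2 = {0, 1, 2, 3}
Tree: B1–B2

The largest bag has 4 vertices, giving width 3; this decomposition certifies tw(G) ≤ 3. For the lower bound, the 4 vertices {0, 1, 2, 3} are pairwise adjacent, and any tree decomposition puts a clique entirely inside one bag — forcing width ≥ 3. Hence tw(G) = 3 exactly.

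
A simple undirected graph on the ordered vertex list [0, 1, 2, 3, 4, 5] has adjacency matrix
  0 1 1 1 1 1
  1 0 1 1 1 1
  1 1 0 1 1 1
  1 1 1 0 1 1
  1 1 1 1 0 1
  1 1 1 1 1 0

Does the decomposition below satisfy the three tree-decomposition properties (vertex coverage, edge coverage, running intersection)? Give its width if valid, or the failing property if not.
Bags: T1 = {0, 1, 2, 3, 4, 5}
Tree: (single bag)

Yes; width 5.

Checking the three conditions: (i) the bags cover all of {0, 1, 2, 3, 4, 5}; (ii) for each edge, some bag contains both endpoints; (iii) the bags containing any fixed vertex form a subtree. All hold, so the decomposition is valid with width 6 − 1 = 5.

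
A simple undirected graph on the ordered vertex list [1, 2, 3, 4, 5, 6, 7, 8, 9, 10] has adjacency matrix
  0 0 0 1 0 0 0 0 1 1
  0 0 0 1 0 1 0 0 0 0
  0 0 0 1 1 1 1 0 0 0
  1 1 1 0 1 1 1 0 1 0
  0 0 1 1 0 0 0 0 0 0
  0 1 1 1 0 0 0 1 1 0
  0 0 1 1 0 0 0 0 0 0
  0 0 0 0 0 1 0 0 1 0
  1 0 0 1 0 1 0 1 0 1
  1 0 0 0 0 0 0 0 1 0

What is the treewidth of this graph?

2

A width-2 tree decomposition is:
Bags: B1 = {3, 4, 6}  B2 = {2, 4, 6}  B3 = {4, 6, 9}  B4 = {6, 8, 9}  B5 = {3, 4, 7}  B6 = {1, 4, 9}  B7 = {1, 9, 10}  B8 = {3, 4, 5}
Tree: B1–B2, B1–B3, B3–B4, B1–B5, B3–B6, B6–B7, B1–B8
Every bag has size at most 3, so the width is 3 − 1 = 2 and tw(G) ≤ 2. For the lower bound, the 3 vertices {6, 8, 9} are pairwise adjacent, and any tree decomposition puts a clique entirely inside one bag — forcing width ≥ 2. The upper and lower bounds meet at 2, so that is the treewidth.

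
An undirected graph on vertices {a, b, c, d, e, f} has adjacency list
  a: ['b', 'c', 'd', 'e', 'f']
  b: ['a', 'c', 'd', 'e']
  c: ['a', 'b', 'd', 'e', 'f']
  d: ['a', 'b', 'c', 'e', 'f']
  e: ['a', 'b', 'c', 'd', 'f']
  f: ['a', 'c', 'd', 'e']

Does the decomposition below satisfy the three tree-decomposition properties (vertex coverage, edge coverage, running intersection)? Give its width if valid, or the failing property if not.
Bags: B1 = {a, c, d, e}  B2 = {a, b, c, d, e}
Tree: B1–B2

A tree decomposition must satisfy three properties: every vertex lies in some bag; for every edge, both endpoints lie together in some bag; and for every vertex, the bags containing it form a connected subtree. Here vertex f appears in no bag, so the decomposition is invalid.

No — vertex f appears in no bag.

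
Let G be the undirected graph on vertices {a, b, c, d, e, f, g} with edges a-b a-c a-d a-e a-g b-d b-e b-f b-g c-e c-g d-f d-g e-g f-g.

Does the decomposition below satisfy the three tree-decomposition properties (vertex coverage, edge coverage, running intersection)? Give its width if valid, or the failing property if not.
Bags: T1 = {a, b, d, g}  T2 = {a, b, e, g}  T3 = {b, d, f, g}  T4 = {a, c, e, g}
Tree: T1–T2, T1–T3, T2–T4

Vertex coverage: the bags together contain {a, b, c, d, e, f, g}, the full vertex set. Edge coverage: each edge of G has both endpoints in at least one bag. Running intersection: for every vertex, the bags containing it form a connected subtree. All three properties hold, so this is a valid tree decomposition of width max|bag| − 1 = 3, and hence tw(G) ≤ 3.

Yes; width 3.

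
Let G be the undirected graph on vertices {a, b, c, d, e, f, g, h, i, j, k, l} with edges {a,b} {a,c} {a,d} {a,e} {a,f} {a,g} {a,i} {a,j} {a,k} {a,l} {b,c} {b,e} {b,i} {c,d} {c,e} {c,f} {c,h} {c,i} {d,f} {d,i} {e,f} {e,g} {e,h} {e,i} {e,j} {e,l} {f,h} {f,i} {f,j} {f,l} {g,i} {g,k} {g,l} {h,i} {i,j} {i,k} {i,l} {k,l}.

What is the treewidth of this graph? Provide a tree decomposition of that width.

Treewidth 4.
One optimal decomposition is:
Bags: B1 = {a, e, f, i, l}  B2 = {a, e, f, i, j}  B3 = {a, e, g, i, l}  B4 = {a, g, i, k, l}  B5 = {a, c, e, f, i}  B6 = {c, e, f, h, i}  B7 = {a, b, c, e, i}  B8 = {a, c, d, f, i}
Tree: B1–B2, B1–B3, B3–B4, B1–B5, B5–B6, B5–B7, B5–B8

Each bag holds 5 vertices, so the decomposition has width 4, which upper-bounds the treewidth. Conversely, {c, e, f, h, i} is a clique of size 5, and the vertices of any clique must share a bag in every tree decomposition; so some bag has ≥ 5 vertices and tw(G) ≥ 4. Combining the bounds, tw(G) = 4.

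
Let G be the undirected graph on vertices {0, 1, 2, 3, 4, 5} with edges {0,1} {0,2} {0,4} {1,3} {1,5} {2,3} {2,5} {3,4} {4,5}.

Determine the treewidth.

3

A width-3 tree decomposition is:
Bags: B1 = {0, 2, 3, 5}  B2 = {0, 1, 3, 5}  B3 = {0, 3, 4, 5}
Tree: B1–B2, B2–B3
The largest bag has 4 vertices, giving width 3; this decomposition certifies tw(G) ≤ 3. For the lower bound: the 4 vertex sets {0,2}, {1,5}, {3}, {4} are disjoint, each induces a connected subgraph, and every pair is joined by at least one edge of G. Contracting each set to a single vertex therefore yields K_{4} as a minor, and since treewidth is minor-monotone, tw(G) ≥ tw(K_{4}) = 3. Therefore the treewidth is 3.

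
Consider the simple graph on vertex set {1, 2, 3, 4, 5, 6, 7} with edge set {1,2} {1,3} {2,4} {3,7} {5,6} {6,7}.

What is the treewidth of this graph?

A width-1 tree decomposition is:
Bags: B1 = {5, 6}  B2 = {6, 7}  B3 = {3, 7}  B4 = {1, 3}  B5 = {1, 2}  B6 = {2, 4}
Tree: B1–B2, B2–B3, B3–B4, B4–B5, B5–B6
Each bag holds 2 vertices, so the decomposition has width 1, which upper-bounds the treewidth. G has an edge, so its treewidth is at least 1. Combining the bounds, tw(G) = 1.

1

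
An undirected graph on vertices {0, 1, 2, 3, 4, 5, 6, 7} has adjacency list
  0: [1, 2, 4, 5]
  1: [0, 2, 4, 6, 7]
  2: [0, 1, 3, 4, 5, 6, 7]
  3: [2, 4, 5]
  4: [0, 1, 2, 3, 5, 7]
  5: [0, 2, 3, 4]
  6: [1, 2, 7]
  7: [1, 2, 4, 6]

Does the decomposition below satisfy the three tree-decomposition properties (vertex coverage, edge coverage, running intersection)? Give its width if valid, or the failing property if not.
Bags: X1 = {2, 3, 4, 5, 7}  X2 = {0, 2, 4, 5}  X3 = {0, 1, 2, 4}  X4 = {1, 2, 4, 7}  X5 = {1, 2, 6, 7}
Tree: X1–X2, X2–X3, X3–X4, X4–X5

A tree decomposition must satisfy three properties: every vertex lies in some bag; for every edge, both endpoints lie together in some bag; and for every vertex, the bags containing it form a connected subtree. Here bags containing vertex 7 are not connected in the tree, so the decomposition is invalid.

No — bags containing vertex 7 are not connected in the tree.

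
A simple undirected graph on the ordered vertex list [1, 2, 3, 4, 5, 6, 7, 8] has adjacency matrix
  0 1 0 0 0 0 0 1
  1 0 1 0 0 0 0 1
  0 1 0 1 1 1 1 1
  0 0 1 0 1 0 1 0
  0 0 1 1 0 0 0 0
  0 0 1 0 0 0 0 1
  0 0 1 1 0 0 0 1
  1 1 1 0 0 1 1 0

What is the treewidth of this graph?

A width-2 tree decomposition is:
Bags: B1 = {3, 7, 8}  B2 = {3, 6, 8}  B3 = {2, 3, 8}  B4 = {3, 4, 7}  B5 = {3, 4, 5}  B6 = {1, 2, 8}
Tree: B1–B2, B1–B3, B1–B4, B4–B5, B3–B6
Each bag holds 3 vertices, so the decomposition has width 2, which upper-bounds the treewidth. Conversely, {1, 2, 8} is a clique of size 3, and the vertices of any clique must share a bag in every tree decomposition; so some bag has ≥ 3 vertices and tw(G) ≥ 2. The upper and lower bounds meet at 2, so that is the treewidth.

2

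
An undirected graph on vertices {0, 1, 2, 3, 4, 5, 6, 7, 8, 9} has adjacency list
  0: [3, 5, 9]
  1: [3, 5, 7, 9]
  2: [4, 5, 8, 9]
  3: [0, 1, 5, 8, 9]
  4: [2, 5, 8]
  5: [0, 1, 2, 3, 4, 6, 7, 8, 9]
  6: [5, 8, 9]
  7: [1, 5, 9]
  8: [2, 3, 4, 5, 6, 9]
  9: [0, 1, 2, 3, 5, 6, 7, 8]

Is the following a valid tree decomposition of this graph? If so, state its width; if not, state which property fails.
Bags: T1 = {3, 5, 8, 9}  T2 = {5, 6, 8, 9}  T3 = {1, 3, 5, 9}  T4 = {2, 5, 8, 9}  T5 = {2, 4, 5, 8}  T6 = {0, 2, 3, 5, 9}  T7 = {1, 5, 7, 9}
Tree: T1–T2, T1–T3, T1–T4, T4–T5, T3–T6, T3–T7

No — bags containing vertex 2 are not connected in the tree.

A tree decomposition must satisfy three properties: every vertex lies in some bag; for every edge, both endpoints lie together in some bag; and for every vertex, the bags containing it form a connected subtree. Here bags containing vertex 2 are not connected in the tree, so the decomposition is invalid.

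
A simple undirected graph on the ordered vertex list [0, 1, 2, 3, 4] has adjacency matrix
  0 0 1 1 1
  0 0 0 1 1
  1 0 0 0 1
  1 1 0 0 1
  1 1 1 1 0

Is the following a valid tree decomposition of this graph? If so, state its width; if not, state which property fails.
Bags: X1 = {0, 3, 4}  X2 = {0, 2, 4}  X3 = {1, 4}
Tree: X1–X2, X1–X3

A tree decomposition must satisfy three properties: every vertex lies in some bag; for every edge, both endpoints lie together in some bag; and for every vertex, the bags containing it form a connected subtree. Here edge (3,1) lies in no bag, so the decomposition is invalid.

No — edge (3,1) lies in no bag.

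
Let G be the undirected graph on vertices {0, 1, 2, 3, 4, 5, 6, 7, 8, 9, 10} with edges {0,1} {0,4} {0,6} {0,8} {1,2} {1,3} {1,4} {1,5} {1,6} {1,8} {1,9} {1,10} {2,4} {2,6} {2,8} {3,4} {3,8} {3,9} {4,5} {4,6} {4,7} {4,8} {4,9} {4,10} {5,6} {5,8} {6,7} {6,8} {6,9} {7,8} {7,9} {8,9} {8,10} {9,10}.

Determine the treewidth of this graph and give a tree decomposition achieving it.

Treewidth 4.
Bags: B1 = {1, 2, 4, 6, 8}  B2 = {1, 4, 5, 6, 8}  B3 = {1, 4, 6, 8, 9}  B4 = {4, 6, 7, 8, 9}  B5 = {0, 1, 4, 6, 8}  B6 = {1, 3, 4, 8, 9}  B7 = {1, 4, 8, 9, 10}
Tree: B1–B2, B1–B3, B3–B4, B3–B5, B3–B6, B6–B7

The largest bag has 5 vertices, giving width 4; this decomposition certifies tw(G) ≤ 4. On the other hand G contains the 5-clique {1, 4, 8, 9, 10}. A clique must lie in a single bag of any decomposition, so no decomposition can have width below 4. Therefore the treewidth is 4.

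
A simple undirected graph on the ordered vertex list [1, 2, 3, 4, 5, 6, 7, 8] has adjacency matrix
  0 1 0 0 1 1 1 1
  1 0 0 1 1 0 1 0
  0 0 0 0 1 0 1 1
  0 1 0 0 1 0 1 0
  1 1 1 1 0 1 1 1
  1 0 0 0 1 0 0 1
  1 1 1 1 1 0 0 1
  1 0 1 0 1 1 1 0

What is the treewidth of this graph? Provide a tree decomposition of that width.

Treewidth 3.
One such decomposition:
Bags: B1 = {1, 2, 5, 7}  B2 = {1, 5, 7, 8}  B3 = {2, 4, 5, 7}  B4 = {1, 5, 6, 8}  B5 = {3, 5, 7, 8}
Tree: B1–B2, B1–B3, B2–B4, B2–B5

Each bag holds 4 vertices, so the decomposition has width 3, which upper-bounds the treewidth. Conversely, {1, 5, 6, 8} is a clique of size 4, and the vertices of any clique must share a bag in every tree decomposition; so some bag has ≥ 4 vertices and tw(G) ≥ 3. Combining the bounds, tw(G) = 3.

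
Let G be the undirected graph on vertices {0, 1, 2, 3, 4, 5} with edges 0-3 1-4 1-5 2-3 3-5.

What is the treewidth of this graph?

1

A width-1 tree decomposition is:
Bags: B1 = {1, 5}  B2 = {3, 5}  B3 = {0, 3}  B4 = {2, 3}  B5 = {1, 4}
Tree: B1–B2, B2–B3, B2–B4, B1–B5
The largest bag has 2 vertices, giving width 1; this decomposition certifies tw(G) ≤ 1. Since G has at least one edge (e.g. 5–1), it is not an edgeless graph, so tw(G) ≥ 1. Hence tw(G) = 1 exactly.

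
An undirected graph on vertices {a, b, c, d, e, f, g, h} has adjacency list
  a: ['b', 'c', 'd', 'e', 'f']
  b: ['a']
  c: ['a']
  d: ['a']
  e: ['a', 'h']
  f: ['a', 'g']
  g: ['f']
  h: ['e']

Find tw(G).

A width-1 tree decomposition is:
Bags: B1 = {a, f}  B2 = {a, c}  B3 = {a, e}  B4 = {f, g}  B5 = {e, h}  B6 = {a, d}  B7 = {a, b}
Tree: B1–B2, B2–B3, B1–B4, B3–B5, B1–B6, B2–B7
The largest bag has 2 vertices, giving width 1; this decomposition certifies tw(G) ≤ 1. Since G has at least one edge (e.g. f–a), it is not an edgeless graph, so tw(G) ≥ 1. Hence tw(G) = 1 exactly.

1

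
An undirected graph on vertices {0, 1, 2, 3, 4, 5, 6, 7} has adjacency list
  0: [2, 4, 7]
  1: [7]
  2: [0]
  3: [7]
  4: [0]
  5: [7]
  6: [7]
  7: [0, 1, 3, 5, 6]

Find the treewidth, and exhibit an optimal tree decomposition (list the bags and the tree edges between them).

Treewidth 1.
One such decomposition:
Bags: B1 = {5, 7}  B2 = {0, 7}  B3 = {3, 7}  B4 = {0, 2}  B5 = {0, 4}  B6 = {6, 7}  B7 = {1, 7}
Tree: B1–B2, B1–B3, B2–B4, B4–B5, B3–B6, B1–B7

Each bag holds 2 vertices, so the decomposition has width 1, which upper-bounds the treewidth. Since G has at least one edge (e.g. 5–7), it is not an edgeless graph, so tw(G) ≥ 1. The upper and lower bounds meet at 1, so that is the treewidth.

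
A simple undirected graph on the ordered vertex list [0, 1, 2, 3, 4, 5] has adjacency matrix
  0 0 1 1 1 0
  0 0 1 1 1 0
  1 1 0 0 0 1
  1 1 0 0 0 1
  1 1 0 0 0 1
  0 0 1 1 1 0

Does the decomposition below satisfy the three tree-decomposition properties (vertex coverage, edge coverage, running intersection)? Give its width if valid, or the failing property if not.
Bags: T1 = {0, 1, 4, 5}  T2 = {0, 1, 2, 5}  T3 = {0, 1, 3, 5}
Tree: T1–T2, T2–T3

Yes; width 3.

Every vertex of G appears in some bag (union = {0, 1, 2, 3, 4, 5}); every edge is covered by a bag; and for each vertex v the set of bags containing v is connected in the bag tree. The decomposition is therefore valid. The largest bag has 4 vertices, so the width is 3.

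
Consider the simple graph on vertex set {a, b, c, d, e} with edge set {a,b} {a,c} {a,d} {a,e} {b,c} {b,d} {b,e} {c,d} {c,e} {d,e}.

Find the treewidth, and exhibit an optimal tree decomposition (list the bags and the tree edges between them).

A single bag containing all 5 vertices is trivially a valid decomposition of width 4. On the other hand G contains the 5-clique {a, b, c, d, e}. A clique must lie in a single bag of any decomposition, so no decomposition can have width below 4. Combining the bounds, tw(G) = 4.

Treewidth 4.
Bags: B1 = {a, b, c, d, e}
Tree: (single bag)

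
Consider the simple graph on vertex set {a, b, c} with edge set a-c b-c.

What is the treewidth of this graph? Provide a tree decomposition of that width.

Treewidth 1.
One optimal decomposition is:
Bags: B1 = {a, c}  B2 = {b, c}
Tree: B1–B2

Each bag holds 2 vertices, so the decomposition has width 1, which upper-bounds the treewidth. Any graph with an edge has treewidth ≥ 1, and G has the edge c–a. Therefore the treewidth is 1.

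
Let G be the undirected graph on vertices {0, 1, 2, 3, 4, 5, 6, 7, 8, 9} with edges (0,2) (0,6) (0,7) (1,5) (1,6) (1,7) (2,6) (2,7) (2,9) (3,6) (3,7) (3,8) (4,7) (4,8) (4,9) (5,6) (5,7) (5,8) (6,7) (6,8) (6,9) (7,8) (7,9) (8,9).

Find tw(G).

A width-3 tree decomposition is:
Bags: B1 = {6, 7, 8, 9}  B2 = {4, 7, 8, 9}  B3 = {2, 6, 7, 9}  B4 = {0, 2, 6, 7}  B5 = {5, 6, 7, 8}  B6 = {3, 6, 7, 8}  B7 = {1, 5, 6, 7}
Tree: B1–B2, B1–B3, B3–B4, B1–B5, B5–B6, B5–B7
Every bag has size at most 4, so the width is 4 − 1 = 3 and tw(G) ≤ 3. Conversely, {4, 7, 8, 9} is a clique of size 4, and the vertices of any clique must share a bag in every tree decomposition; so some bag has ≥ 4 vertices and tw(G) ≥ 3. The upper and lower bounds meet at 3, so that is the treewidth.

3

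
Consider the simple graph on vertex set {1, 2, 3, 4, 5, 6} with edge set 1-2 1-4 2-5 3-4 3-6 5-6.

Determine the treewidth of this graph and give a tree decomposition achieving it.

Treewidth 2.
Bags: B1 = {3, 5, 6}  B2 = {3, 4, 5}  B3 = {1, 4, 5}  B4 = {1, 2, 5}
Tree: B1–B2, B2–B3, B3–B4

The largest bag has 3 vertices, giving width 2; this decomposition certifies tw(G) ≤ 2. The edges 5–6–3–4–1–2–5 form a cycle, so G is not a tree and its treewidth is at least 2. Therefore the treewidth is 2.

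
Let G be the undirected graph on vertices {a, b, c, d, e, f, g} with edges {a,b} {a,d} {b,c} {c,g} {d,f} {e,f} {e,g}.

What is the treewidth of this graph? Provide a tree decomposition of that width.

Treewidth 2.
Bags: B1 = {c, e, g}  B2 = {b, c, e}  B3 = {a, b, e}  B4 = {a, d, e}  B5 = {d, e, f}
Tree: B1–B2, B2–B3, B3–B4, B4–B5

Every bag has size at most 3, so the width is 3 − 1 = 2 and tw(G) ≤ 2. Since e–g–c–b–a–d–f–e is a cycle in G, G is not acyclic. Forests are exactly the graphs of treewidth ≤ 1, so tw(G) ≥ 2. Combining the bounds, tw(G) = 2.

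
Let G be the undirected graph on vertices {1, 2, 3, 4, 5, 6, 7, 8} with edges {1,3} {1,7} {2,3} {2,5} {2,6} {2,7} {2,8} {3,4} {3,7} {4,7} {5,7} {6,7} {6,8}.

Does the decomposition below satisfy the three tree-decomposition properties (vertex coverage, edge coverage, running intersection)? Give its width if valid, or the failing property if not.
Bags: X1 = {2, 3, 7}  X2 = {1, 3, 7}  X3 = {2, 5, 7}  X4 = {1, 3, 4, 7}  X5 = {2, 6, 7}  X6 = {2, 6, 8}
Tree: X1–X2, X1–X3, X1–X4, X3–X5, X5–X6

No — bags containing vertex 1 are not connected in the tree.

A tree decomposition must satisfy three properties: every vertex lies in some bag; for every edge, both endpoints lie together in some bag; and for every vertex, the bags containing it form a connected subtree. Here bags containing vertex 1 are not connected in the tree, so the decomposition is invalid.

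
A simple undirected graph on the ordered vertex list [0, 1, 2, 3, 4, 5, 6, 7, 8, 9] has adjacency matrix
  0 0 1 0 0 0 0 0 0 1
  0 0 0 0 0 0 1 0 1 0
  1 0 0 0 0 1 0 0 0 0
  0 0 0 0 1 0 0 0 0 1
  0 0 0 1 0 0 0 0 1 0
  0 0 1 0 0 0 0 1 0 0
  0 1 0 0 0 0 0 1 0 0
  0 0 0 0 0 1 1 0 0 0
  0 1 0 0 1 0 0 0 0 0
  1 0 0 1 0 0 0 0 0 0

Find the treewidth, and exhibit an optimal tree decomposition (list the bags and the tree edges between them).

Every bag has size at most 3, so the width is 3 − 1 = 2 and tw(G) ≤ 2. For the lower bound, G contains the cycle 3–9–0–2–5–7–6–1–8–4–3, so G is not a forest; only forests have treewidth ≤ 1, hence tw(G) ≥ 2. Therefore the treewidth is 2.

Treewidth 2.
Bags: B1 = {0, 3, 9}  B2 = {0, 2, 3}  B3 = {2, 3, 5}  B4 = {3, 5, 7}  B5 = {3, 6, 7}  B6 = {1, 3, 6}  B7 = {1, 3, 8}  B8 = {3, 4, 8}
Tree: B1–B2, B2–B3, B3–B4, B4–B5, B5–B6, B6–B7, B7–B8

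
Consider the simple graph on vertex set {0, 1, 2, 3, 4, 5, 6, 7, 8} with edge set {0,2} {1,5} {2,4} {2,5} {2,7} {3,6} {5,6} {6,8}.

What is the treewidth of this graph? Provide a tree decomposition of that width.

Treewidth 1.
One optimal decomposition is:
Bags: B1 = {0, 2}  B2 = {2, 7}  B3 = {2, 5}  B4 = {5, 6}  B5 = {1, 5}  B6 = {3, 6}  B7 = {2, 4}  B8 = {6, 8}
Tree: B1–B2, B1–B3, B3–B4, B4–B5, B4–B6, B1–B7, B4–B8

The largest bag has 2 vertices, giving width 1; this decomposition certifies tw(G) ≤ 1. Since G has at least one edge (e.g. 2–0), it is not an edgeless graph, so tw(G) ≥ 1. Hence tw(G) = 1 exactly.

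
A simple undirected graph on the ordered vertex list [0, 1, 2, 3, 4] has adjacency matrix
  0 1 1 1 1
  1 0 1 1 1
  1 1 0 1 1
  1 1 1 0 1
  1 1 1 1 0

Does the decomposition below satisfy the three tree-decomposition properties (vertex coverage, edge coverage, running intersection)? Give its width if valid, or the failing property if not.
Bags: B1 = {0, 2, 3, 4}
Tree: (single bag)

A tree decomposition must satisfy three properties: every vertex lies in some bag; for every edge, both endpoints lie together in some bag; and for every vertex, the bags containing it form a connected subtree. Here vertex 1 appears in no bag, so the decomposition is invalid.

No — vertex 1 appears in no bag.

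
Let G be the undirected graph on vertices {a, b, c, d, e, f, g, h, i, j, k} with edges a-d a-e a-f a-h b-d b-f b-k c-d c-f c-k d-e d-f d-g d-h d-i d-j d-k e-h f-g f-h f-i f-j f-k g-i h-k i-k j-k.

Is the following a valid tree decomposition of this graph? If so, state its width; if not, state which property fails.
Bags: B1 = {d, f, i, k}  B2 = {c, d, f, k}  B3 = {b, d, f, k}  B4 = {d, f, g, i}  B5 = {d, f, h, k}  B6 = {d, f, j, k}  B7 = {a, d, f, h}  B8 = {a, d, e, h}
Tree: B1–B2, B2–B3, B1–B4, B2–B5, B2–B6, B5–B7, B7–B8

Yes; width 3.

Checking the three conditions: (i) the bags cover all of {a, b, c, d, e, f, g, h, i, j, k}; (ii) for each edge, some bag contains both endpoints; (iii) the bags containing any fixed vertex form a subtree. All hold, so the decomposition is valid with width 4 − 1 = 3.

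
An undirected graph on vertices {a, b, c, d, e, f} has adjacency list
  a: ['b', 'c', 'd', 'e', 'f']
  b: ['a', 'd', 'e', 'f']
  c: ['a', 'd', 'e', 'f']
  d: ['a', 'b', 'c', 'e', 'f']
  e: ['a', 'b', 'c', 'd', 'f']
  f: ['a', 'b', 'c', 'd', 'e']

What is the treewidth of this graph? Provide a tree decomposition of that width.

Treewidth 4.
One such decomposition:
Bags: B1 = {a, c, d, e, f}  B2 = {a, b, d, e, f}
Tree: B1–B2

Each bag holds 5 vertices, so the decomposition has width 4, which upper-bounds the treewidth. For the lower bound, the 5 vertices {a, c, d, e, f} are pairwise adjacent, and any tree decomposition puts a clique entirely inside one bag — forcing width ≥ 4. Hence tw(G) = 4 exactly.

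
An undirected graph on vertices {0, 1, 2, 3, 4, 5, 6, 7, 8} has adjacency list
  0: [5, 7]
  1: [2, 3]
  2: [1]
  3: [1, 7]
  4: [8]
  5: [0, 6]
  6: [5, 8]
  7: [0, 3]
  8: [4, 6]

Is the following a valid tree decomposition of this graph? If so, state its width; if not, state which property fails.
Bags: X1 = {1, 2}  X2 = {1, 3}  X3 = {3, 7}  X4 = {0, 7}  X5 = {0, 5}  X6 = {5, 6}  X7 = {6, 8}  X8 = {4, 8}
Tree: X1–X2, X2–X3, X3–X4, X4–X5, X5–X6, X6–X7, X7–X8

Yes; width 1.

Checking the three conditions: (i) the bags cover all of {0, 1, 2, 3, 4, 5, 6, 7, 8}; (ii) for each edge, some bag contains both endpoints; (iii) the bags containing any fixed vertex form a subtree. All hold, so the decomposition is valid with width 2 − 1 = 1.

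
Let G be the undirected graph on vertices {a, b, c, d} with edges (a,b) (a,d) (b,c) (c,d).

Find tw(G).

2

A width-2 tree decomposition is:
Bags: B1 = {a, b, d}  B2 = {b, c, d}
Tree: B1–B2
Each bag holds 3 vertices, so the decomposition has width 2, which upper-bounds the treewidth. The edges b–a–d–c–b form a cycle, so G is not a tree and its treewidth is at least 2. The upper and lower bounds meet at 2, so that is the treewidth.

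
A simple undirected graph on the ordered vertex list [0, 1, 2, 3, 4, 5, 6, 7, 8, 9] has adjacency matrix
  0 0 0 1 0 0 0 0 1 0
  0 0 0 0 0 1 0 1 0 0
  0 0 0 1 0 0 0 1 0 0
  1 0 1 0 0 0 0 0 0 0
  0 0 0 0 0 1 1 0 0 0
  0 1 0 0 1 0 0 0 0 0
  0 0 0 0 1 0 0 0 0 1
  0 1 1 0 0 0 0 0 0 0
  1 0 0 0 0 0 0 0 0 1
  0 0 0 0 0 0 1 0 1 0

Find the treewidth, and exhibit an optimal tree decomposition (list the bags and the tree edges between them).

Treewidth 2.
One such decomposition:
Bags: B1 = {0, 8, 9}  B2 = {0, 3, 9}  B3 = {2, 3, 9}  B4 = {2, 7, 9}  B5 = {1, 7, 9}  B6 = {1, 5, 9}  B7 = {4, 5, 9}  B8 = {4, 6, 9}
Tree: B1–B2, B2–B3, B3–B4, B4–B5, B5–B6, B6–B7, B7–B8

Every bag has size at most 3, so the width is 3 − 1 = 2 and tw(G) ≤ 2. For the lower bound, G contains the cycle 9–8–0–3–2–7–1–5–4–6–9, so G is not a forest; only forests have treewidth ≤ 1, hence tw(G) ≥ 2. Combining the bounds, tw(G) = 2.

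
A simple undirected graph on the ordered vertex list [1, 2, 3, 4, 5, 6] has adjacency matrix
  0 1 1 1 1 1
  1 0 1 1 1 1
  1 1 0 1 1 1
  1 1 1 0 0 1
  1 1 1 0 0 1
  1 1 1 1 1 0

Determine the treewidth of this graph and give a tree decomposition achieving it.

The largest bag has 5 vertices, giving width 4; this decomposition certifies tw(G) ≤ 4. On the other hand G contains the 5-clique {1, 2, 3, 4, 6}. A clique must lie in a single bag of any decomposition, so no decomposition can have width below 4. Combining the bounds, tw(G) = 4.

Treewidth 4.
Bags: B1 = {1, 2, 3, 4, 6}  B2 = {1, 2, 3, 5, 6}
Tree: B1–B2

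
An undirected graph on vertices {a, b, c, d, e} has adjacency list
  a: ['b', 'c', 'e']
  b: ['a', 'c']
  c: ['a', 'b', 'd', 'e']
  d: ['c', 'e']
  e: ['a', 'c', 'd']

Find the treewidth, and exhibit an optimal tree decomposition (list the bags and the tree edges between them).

The largest bag has 3 vertices, giving width 2; this decomposition certifies tw(G) ≤ 2. Conversely, {c, d, e} is a clique of size 3, and the vertices of any clique must share a bag in every tree decomposition; so some bag has ≥ 3 vertices and tw(G) ≥ 2. Therefore the treewidth is 2.

Treewidth 2.
Bags: B1 = {a, c, e}  B2 = {c, d, e}  B3 = {a, b, c}
Tree: B1–B2, B1–B3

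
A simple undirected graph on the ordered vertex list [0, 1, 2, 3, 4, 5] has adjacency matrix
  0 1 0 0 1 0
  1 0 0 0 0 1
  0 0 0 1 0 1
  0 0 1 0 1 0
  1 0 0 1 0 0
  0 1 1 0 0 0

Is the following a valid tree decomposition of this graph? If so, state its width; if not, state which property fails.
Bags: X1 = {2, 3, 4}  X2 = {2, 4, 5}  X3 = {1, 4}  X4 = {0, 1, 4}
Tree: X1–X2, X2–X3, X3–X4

No — edge (5,1) lies in no bag.

A tree decomposition must satisfy three properties: every vertex lies in some bag; for every edge, both endpoints lie together in some bag; and for every vertex, the bags containing it form a connected subtree. Here edge (5,1) lies in no bag, so the decomposition is invalid.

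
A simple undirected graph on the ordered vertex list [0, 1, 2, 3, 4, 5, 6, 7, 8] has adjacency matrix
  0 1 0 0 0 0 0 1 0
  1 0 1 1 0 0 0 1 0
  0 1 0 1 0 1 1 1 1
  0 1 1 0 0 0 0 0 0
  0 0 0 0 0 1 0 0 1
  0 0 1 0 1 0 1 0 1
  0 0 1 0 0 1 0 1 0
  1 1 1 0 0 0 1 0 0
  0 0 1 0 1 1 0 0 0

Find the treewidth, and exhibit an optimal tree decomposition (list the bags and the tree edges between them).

Every bag has size at most 3, so the width is 3 − 1 = 2 and tw(G) ≤ 2. For the lower bound, the 3 vertices {0, 1, 7} are pairwise adjacent, and any tree decomposition puts a clique entirely inside one bag — forcing width ≥ 2. Combining the bounds, tw(G) = 2.

Treewidth 2.
Bags: B1 = {2, 6, 7}  B2 = {1, 2, 7}  B3 = {2, 5, 6}  B4 = {0, 1, 7}  B5 = {1, 2, 3}  B6 = {2, 5, 8}  B7 = {4, 5, 8}
Tree: B1–B2, B1–B3, B2–B4, B2–B5, B3–B6, B6–B7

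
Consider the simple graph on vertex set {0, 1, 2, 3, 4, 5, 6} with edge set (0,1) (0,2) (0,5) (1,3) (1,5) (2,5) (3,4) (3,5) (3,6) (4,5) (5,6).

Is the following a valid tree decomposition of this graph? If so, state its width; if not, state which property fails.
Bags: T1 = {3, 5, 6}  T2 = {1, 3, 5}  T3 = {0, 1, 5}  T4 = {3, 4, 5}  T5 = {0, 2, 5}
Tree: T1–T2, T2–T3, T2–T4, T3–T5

Yes; width 2.

Vertex coverage: the bags together contain {0, 1, 2, 3, 4, 5, 6}, the full vertex set. Edge coverage: each edge of G has both endpoints in at least one bag. Running intersection: for every vertex, the bags containing it form a connected subtree. All three properties hold, so this is a valid tree decomposition of width max|bag| − 1 = 2, and hence tw(G) ≤ 2.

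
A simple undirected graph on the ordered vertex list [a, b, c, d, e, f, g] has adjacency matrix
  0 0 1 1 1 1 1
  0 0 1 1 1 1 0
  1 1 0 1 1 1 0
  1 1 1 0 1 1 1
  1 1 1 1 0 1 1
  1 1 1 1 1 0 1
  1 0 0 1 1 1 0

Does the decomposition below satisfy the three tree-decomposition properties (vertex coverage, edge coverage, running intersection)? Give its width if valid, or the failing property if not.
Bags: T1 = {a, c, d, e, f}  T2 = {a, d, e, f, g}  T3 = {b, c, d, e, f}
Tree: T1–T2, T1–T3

Every vertex of G appears in some bag (union = {a, b, c, d, e, f, g}); every edge is covered by a bag; and for each vertex v the set of bags containing v is connected in the bag tree. The decomposition is therefore valid. The largest bag has 5 vertices, so the width is 4.

Yes; width 4.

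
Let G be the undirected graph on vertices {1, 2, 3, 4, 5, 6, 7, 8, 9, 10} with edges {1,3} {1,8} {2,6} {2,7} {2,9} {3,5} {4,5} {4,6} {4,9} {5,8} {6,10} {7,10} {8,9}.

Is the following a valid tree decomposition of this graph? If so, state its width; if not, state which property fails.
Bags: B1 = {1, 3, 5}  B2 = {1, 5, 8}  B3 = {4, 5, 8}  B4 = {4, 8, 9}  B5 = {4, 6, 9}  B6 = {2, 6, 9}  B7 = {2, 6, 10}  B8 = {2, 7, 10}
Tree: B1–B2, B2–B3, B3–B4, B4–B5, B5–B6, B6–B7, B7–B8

Checking the three conditions: (i) the bags cover all of {1, 2, 3, 4, 5, 6, 7, 8, 9, 10}; (ii) for each edge, some bag contains both endpoints; (iii) the bags containing any fixed vertex form a subtree. All hold, so the decomposition is valid with width 3 − 1 = 2.

Yes; width 2.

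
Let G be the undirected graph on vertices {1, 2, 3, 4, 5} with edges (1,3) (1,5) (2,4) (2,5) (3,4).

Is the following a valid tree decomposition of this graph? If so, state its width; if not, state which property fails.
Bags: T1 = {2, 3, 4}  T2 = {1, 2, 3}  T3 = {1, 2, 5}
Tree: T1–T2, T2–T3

Yes; width 2.

Checking the three conditions: (i) the bags cover all of {1, 2, 3, 4, 5}; (ii) for each edge, some bag contains both endpoints; (iii) the bags containing any fixed vertex form a subtree. All hold, so the decomposition is valid with width 3 − 1 = 2.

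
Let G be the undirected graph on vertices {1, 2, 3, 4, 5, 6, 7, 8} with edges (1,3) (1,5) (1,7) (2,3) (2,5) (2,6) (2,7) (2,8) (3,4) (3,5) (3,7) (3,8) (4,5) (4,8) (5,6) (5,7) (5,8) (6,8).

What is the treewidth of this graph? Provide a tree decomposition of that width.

The largest bag has 4 vertices, giving width 3; this decomposition certifies tw(G) ≤ 3. Conversely, {1, 3, 5, 7} is a clique of size 4, and the vertices of any clique must share a bag in every tree decomposition; so some bag has ≥ 4 vertices and tw(G) ≥ 3. The upper and lower bounds meet at 3, so that is the treewidth.

Treewidth 3.
Bags: B1 = {2, 3, 5, 7}  B2 = {2, 3, 5, 8}  B3 = {3, 4, 5, 8}  B4 = {2, 5, 6, 8}  B5 = {1, 3, 5, 7}
Tree: B1–B2, B2–B3, B2–B4, B1–B5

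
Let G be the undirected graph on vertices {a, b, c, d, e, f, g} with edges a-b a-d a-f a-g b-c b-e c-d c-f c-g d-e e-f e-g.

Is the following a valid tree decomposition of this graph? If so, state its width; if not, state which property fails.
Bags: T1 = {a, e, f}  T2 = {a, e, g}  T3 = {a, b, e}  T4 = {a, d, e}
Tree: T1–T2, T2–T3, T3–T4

A tree decomposition must satisfy three properties: every vertex lies in some bag; for every edge, both endpoints lie together in some bag; and for every vertex, the bags containing it form a connected subtree. Here vertex c appears in no bag, so the decomposition is invalid.

No — vertex c appears in no bag.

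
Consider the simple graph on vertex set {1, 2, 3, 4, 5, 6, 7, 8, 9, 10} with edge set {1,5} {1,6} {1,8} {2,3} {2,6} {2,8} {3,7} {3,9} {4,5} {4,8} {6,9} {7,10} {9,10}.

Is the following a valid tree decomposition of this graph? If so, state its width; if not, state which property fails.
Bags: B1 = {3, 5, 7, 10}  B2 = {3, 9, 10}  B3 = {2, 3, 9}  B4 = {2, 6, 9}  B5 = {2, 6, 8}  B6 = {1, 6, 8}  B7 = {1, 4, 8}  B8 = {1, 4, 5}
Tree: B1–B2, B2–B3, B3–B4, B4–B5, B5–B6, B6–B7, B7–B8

No — bags containing vertex 5 are not connected in the tree.

A tree decomposition must satisfy three properties: every vertex lies in some bag; for every edge, both endpoints lie together in some bag; and for every vertex, the bags containing it form a connected subtree. Here bags containing vertex 5 are not connected in the tree, so the decomposition is invalid.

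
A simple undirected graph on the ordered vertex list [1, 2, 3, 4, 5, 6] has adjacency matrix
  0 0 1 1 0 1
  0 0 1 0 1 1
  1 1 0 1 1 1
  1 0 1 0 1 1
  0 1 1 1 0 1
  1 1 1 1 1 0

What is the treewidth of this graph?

3

A width-3 tree decomposition is:
Bags: B1 = {2, 3, 5, 6}  B2 = {3, 4, 5, 6}  B3 = {1, 3, 4, 6}
Tree: B1–B2, B2–B3
The largest bag has 4 vertices, giving width 3; this decomposition certifies tw(G) ≤ 3. On the other hand G contains the 4-clique {2, 3, 5, 6}. A clique must lie in a single bag of any decomposition, so no decomposition can have width below 3. Combining the bounds, tw(G) = 3.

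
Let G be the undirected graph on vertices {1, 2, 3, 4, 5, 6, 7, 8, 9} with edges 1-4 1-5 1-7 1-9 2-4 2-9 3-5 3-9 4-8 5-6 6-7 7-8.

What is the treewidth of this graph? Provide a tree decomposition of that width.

Treewidth 3.
Bags: B1 = {2, 4, 8, 9}  B2 = {1, 4, 8, 9}  B3 = {1, 7, 8, 9}  B4 = {1, 3, 7, 9}  B5 = {1, 3, 5, 7}  B6 = {3, 5, 6, 7}
Tree: B1–B2, B2–B3, B3–B4, B4–B5, B5–B6

Every bag has size at most 4, so the width is 4 − 1 = 3 and tw(G) ≤ 3. For the lower bound: the 4 vertex sets {2,4,8}, {9}, {1}, {3,5,6,7} are disjoint, each induces a connected subgraph, and every pair is joined by at least one edge of G. Contracting each set to a single vertex therefore yields K_{4} as a minor, and since treewidth is minor-monotone, tw(G) ≥ tw(K_{4}) = 3. Therefore the treewidth is 3.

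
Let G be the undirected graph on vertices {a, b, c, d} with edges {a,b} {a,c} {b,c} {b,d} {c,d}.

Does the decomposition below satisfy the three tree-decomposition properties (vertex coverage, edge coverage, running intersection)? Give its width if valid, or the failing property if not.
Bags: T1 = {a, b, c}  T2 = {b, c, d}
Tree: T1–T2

Vertex coverage: the bags together contain {a, b, c, d}, the full vertex set. Edge coverage: each edge of G has both endpoints in at least one bag. Running intersection: for every vertex, the bags containing it form a connected subtree. All three properties hold, so this is a valid tree decomposition of width max|bag| − 1 = 2, and hence tw(G) ≤ 2.

Yes; width 2.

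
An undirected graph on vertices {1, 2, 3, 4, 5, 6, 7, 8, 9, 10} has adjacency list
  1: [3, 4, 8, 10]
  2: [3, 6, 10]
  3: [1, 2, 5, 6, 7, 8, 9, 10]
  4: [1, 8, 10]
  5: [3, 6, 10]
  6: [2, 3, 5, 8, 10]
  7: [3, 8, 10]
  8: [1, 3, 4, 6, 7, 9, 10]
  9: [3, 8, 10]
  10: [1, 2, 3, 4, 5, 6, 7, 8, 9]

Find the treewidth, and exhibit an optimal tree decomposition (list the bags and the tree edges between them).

The largest bag has 4 vertices, giving width 3; this decomposition certifies tw(G) ≤ 3. Conversely, {1, 3, 8, 10} is a clique of size 4, and the vertices of any clique must share a bag in every tree decomposition; so some bag has ≥ 4 vertices and tw(G) ≥ 3. The upper and lower bounds meet at 3, so that is the treewidth.

Treewidth 3.
One optimal decomposition is:
Bags: B1 = {3, 8, 9, 10}  B2 = {1, 3, 8, 10}  B3 = {3, 7, 8, 10}  B4 = {3, 6, 8, 10}  B5 = {2, 3, 6, 10}  B6 = {1, 4, 8, 10}  B7 = {3, 5, 6, 10}
Tree: B1–B2, B1–B3, B2–B4, B4–B5, B2–B6, B4–B7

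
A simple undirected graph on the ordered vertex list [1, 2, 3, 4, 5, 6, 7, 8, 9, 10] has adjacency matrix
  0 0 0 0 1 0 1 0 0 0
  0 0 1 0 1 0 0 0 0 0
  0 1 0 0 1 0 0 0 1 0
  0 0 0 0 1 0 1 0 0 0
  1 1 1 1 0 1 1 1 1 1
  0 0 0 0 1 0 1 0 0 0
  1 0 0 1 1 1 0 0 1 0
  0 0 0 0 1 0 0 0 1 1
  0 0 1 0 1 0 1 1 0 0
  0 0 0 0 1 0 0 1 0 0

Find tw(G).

2

A width-2 tree decomposition is:
Bags: B1 = {5, 7, 9}  B2 = {3, 5, 9}  B3 = {5, 6, 7}  B4 = {4, 5, 7}  B5 = {2, 3, 5}  B6 = {5, 8, 9}  B7 = {1, 5, 7}  B8 = {5, 8, 10}
Tree: B1–B2, B1–B3, B1–B4, B2–B5, B1–B6, B3–B7, B6–B8
Every bag has size at most 3, so the width is 3 − 1 = 2 and tw(G) ≤ 2. On the other hand G contains the 3-clique {2, 3, 5}. A clique must lie in a single bag of any decomposition, so no decomposition can have width below 2. Therefore the treewidth is 2.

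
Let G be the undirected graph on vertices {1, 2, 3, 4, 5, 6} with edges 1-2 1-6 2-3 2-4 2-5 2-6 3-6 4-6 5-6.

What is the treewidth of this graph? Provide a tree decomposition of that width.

Treewidth 2.
One optimal decomposition is:
Bags: B1 = {2, 4, 6}  B2 = {2, 5, 6}  B3 = {2, 3, 6}  B4 = {1, 2, 6}
Tree: B1–B2, B1–B3, B3–B4

Each bag holds 3 vertices, so the decomposition has width 2, which upper-bounds the treewidth. For the lower bound, the 3 vertices {1, 2, 6} are pairwise adjacent, and any tree decomposition puts a clique entirely inside one bag — forcing width ≥ 2. Combining the bounds, tw(G) = 2.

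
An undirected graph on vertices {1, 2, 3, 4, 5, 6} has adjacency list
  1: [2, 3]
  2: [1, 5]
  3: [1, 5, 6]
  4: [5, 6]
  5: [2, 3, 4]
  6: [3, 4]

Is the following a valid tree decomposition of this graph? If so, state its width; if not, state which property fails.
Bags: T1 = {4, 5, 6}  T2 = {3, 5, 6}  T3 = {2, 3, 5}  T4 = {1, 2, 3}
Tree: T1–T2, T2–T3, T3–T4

Checking the three conditions: (i) the bags cover all of {1, 2, 3, 4, 5, 6}; (ii) for each edge, some bag contains both endpoints; (iii) the bags containing any fixed vertex form a subtree. All hold, so the decomposition is valid with width 3 − 1 = 2.

Yes; width 2.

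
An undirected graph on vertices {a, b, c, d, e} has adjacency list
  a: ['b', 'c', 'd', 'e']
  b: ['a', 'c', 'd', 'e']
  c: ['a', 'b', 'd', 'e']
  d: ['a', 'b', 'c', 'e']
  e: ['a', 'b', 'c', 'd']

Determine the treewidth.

4

A width-4 tree decomposition is:
Bags: B1 = {a, b, c, d, e}
Tree: (single bag)
A single bag containing all 5 vertices is trivially a valid decomposition of width 4. Conversely, {a, b, c, d, e} is a clique of size 5, and the vertices of any clique must share a bag in every tree decomposition; so some bag has ≥ 5 vertices and tw(G) ≥ 4. Hence tw(G) = 4 exactly.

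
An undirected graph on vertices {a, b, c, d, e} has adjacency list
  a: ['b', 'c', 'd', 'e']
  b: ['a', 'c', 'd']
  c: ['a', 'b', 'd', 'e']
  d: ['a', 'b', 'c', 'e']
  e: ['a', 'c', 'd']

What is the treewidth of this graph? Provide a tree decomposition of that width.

Treewidth 3.
Bags: B1 = {a, b, c, d}  B2 = {a, c, d, e}
Tree: B1–B2

The largest bag has 4 vertices, giving width 3; this decomposition certifies tw(G) ≤ 3. Conversely, {a, c, d, e} is a clique of size 4, and the vertices of any clique must share a bag in every tree decomposition; so some bag has ≥ 4 vertices and tw(G) ≥ 3. Therefore the treewidth is 3.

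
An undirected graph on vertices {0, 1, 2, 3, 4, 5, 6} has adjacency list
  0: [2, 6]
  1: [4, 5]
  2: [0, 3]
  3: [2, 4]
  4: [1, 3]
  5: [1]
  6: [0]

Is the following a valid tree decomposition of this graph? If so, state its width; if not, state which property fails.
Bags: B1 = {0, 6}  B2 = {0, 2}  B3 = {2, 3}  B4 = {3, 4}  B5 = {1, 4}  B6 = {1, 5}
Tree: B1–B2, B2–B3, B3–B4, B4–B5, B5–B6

Vertex coverage: the bags together contain {0, 1, 2, 3, 4, 5, 6}, the full vertex set. Edge coverage: each edge of G has both endpoints in at least one bag. Running intersection: for every vertex, the bags containing it form a connected subtree. All three properties hold, so this is a valid tree decomposition of width max|bag| − 1 = 1, and hence tw(G) ≤ 1.

Yes; width 1.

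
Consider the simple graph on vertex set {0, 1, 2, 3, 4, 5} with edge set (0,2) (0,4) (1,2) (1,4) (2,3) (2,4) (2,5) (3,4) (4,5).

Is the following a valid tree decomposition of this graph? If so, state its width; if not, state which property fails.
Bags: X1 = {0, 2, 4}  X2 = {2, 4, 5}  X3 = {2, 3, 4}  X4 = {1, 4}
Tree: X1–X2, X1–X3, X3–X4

No — edge (2,1) lies in no bag.

A tree decomposition must satisfy three properties: every vertex lies in some bag; for every edge, both endpoints lie together in some bag; and for every vertex, the bags containing it form a connected subtree. Here edge (2,1) lies in no bag, so the decomposition is invalid.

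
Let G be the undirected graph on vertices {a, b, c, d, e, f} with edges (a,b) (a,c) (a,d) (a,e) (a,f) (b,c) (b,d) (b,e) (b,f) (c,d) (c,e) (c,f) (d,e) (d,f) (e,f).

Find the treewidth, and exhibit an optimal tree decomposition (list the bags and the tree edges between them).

Treewidth 5.
One such decomposition:
Bags: B1 = {a, b, c, d, e, f}
Tree: (single bag)

With just one bag of size 6, the width is 6 − 1 = 5, so tw(G) ≤ 5. Conversely, {a, b, c, d, e, f} is a clique of size 6, and the vertices of any clique must share a bag in every tree decomposition; so some bag has ≥ 6 vertices and tw(G) ≥ 5. Therefore the treewidth is 5.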